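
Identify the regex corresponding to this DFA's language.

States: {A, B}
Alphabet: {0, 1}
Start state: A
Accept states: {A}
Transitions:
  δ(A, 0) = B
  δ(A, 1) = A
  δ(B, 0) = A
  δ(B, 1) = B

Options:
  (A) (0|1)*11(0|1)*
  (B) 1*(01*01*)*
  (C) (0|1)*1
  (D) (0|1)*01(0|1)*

Check each option against the DFA on short strings; one disagreement eliminates an option:
  (A) (0|1)*11(0|1)*: on ε the DFA stays in A and accepts (A ∈ Accept), but the regex does not match it → eliminate
  (B) 1*(01*01*)*: agrees with the DFA on every string of length ≤ 6
  (C) (0|1)*1: on ε the DFA stays in A and accepts (A ∈ Accept), but the regex does not match it → eliminate
  (D) (0|1)*01(0|1)*: on ε the DFA stays in A and accepts (A ∈ Accept), but the regex does not match it → eliminate
Only (B) is consistent with the DFA.
(B) 1*(01*01*)*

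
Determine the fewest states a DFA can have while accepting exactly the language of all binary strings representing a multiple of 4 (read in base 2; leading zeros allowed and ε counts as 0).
By Myhill–Nerode, count the distinguishable equivalence classes: three classes — value mod 4 is 0, 2, or odd (residues 1 and 3 are indistinguishable: 2r+b mod 4 depends only on r mod 2).
3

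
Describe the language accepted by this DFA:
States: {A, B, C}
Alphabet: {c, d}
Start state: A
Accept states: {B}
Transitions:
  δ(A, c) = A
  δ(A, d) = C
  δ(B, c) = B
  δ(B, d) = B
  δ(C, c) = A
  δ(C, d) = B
Testing a few strings:
  'd' → reject
  'cd' → reject
  'ccd' → reject
  'cc' → reject
State roles: A=no progress toward dd; B=substring dd seen; C=one trailing d
All strings over {c,d} containing the substring dd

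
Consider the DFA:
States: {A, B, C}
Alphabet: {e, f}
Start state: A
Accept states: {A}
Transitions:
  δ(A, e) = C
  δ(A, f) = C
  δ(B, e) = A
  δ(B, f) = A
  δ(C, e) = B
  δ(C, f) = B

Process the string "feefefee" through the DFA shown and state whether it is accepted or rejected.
Processing string "feefefee":
  A --f--> C
  C --e--> B
  B --e--> A
  A --f--> C
  C --e--> B
  B --f--> A
  A --e--> C
  C --e--> B
Final state: B
Accept states: {A}
No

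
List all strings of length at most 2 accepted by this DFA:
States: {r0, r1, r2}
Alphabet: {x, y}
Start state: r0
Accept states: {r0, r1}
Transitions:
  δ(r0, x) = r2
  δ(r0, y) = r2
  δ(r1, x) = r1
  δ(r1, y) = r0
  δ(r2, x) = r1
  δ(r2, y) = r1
ε, xx, xy, yx, yy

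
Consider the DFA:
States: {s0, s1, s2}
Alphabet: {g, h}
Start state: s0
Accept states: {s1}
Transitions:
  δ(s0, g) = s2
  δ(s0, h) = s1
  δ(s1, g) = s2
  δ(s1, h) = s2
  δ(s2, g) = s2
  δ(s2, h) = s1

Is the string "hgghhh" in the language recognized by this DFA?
Processing string "hgghhh":
  s0 --h--> s1
  s1 --g--> s2
  s2 --g--> s2
  s2 --h--> s1
  s1 --h--> s2
  s2 --h--> s1
Final state: s1
Accept states: {s1}
Yes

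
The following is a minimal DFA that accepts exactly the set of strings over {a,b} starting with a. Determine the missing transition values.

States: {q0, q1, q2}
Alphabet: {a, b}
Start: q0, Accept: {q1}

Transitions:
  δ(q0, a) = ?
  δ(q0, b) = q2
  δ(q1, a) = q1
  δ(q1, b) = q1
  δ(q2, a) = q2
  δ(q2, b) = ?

From the language and accept set, identify what each state tracks — q0: no input read; q1: started with a; q2: started with b (dead).
Each missing δ(q, a) is the state matching the new tracked value after reading a.
δ(q0, a) = q1; δ(q2, b) = q2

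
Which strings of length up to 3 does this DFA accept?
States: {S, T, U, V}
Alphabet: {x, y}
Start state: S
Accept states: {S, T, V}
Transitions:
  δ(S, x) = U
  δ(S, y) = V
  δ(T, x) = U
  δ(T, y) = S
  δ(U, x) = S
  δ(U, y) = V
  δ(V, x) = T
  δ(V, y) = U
ε, y, xx, xy, yx, xxy, xyx, yxy, yyx, yyy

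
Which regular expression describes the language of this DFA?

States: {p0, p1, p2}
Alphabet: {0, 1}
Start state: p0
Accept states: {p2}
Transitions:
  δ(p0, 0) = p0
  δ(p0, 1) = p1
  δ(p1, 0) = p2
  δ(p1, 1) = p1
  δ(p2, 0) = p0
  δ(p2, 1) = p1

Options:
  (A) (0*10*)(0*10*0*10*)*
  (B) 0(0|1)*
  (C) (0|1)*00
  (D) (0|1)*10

Check each option against the DFA on short strings; one disagreement eliminates an option:
  (A) (0*10*)(0*10*0*10*)*: on '1' the DFA goes p0 → p1 and rejects (p1 ∉ Accept), but the regex matches it → eliminate
  (B) 0(0|1)*: on '0' the DFA goes p0 → p0 and rejects (p0 ∉ Accept), but the regex matches it → eliminate
  (C) (0|1)*00: on '00' the DFA goes p0 → p0 → p0 and rejects (p0 ∉ Accept), but the regex matches it → eliminate
  (D) (0|1)*10: agrees with the DFA on every string of length ≤ 6
Only (D) is consistent with the DFA.
(D) (0|1)*10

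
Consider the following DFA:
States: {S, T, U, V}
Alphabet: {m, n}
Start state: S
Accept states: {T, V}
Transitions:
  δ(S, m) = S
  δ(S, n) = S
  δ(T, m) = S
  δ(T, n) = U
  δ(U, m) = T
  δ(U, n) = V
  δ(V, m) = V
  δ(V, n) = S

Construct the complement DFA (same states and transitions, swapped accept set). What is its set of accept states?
Complement accept states = All states \ Original accept states
= {S, T, U, V} \ {T, V}
{S, U}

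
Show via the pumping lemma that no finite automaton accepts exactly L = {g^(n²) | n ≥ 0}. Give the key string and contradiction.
Assume L is regular with pumping length p. Idea: pumping adds a fixed amount, but gaps between consecutive squares grow.
Choose s = g^(p²) (length p² ≥ p). By the pumping lemma, s = xyz with |xy| ≤ p, |y| > 0, so |y| = k with 1 ≤ k ≤ p. Then |xy²z| = p²+k. Since p² < p²+k ≤ p²+p < (p+1)², the length p²+k lies strictly between consecutive squares, so it is not a perfect square and xy²z ∉ L.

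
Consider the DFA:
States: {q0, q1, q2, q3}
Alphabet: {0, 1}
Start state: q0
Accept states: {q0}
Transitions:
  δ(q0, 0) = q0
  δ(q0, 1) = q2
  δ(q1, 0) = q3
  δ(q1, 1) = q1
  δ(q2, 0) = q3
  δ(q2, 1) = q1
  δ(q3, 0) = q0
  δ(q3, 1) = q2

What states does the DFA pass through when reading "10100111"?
read '1': q0 → q2
  read '0': q2 → q3
  read '1': q3 → q2
  read '0': q2 → q3
  read '0': q3 → q0
  read '1': q0 → q2
  read '1': q2 → q1
  read '1': q1 → q1
q0 -> q2 -> q3 -> q2 -> q3 -> q0 -> q2 -> q1 -> q1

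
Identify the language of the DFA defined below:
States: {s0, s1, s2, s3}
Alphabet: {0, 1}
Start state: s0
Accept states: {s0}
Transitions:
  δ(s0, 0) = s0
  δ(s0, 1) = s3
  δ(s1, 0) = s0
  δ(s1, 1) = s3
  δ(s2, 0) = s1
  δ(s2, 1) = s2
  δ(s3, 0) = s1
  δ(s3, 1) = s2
Testing a few strings:
  '1101' → reject
  '01' → reject
  '1' → reject
  '010' → reject
State roles: s0=value ≡ 0 (mod 4); s1=value ≡ 2 (mod 4); s2=value ≡ 3 (mod 4); s3=value ≡ 1 (mod 4)
All binary strings representing a multiple of 4 (read in base 2; leading zeros allowed and ε counts as 0)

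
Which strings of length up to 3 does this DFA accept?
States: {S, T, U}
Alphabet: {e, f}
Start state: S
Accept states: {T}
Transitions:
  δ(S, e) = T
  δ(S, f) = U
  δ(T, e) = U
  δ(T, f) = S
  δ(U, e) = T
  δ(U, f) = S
e, fe, eee, efe, ffe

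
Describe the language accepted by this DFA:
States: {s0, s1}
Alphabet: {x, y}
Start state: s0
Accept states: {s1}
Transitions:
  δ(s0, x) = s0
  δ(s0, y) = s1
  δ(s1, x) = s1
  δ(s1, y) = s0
Testing a few strings:
  'yx' → accept
  'x' → reject
  'y' → accept
  'xy' → accept
State roles: s0=even number of y's so far; s1=odd number of y's so far
All strings over {x,y} with an odd number of y's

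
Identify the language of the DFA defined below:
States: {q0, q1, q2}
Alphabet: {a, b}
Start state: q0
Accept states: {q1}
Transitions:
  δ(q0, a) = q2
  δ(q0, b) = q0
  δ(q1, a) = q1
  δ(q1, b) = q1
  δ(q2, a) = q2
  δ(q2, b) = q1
Testing a few strings:
  'aba' → accept
  'abb' → accept
  'aab' → accept
  'bbaa' → reject
State roles: q0=no a seen yet; q1=substring ab seen; q2=seen a a, waiting for b
All strings over {a,b} containing the substring ab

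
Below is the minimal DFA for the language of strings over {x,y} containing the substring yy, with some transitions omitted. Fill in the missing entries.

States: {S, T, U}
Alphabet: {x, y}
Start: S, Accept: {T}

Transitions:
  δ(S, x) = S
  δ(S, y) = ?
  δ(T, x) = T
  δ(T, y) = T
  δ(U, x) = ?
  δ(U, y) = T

From the language and accept set, identify what each state tracks — S: no progress toward yy; T: substring yy seen; U: one trailing y.
Each missing δ(q, a) is the state matching the new tracked value after reading a.
δ(S, y) = U; δ(U, x) = S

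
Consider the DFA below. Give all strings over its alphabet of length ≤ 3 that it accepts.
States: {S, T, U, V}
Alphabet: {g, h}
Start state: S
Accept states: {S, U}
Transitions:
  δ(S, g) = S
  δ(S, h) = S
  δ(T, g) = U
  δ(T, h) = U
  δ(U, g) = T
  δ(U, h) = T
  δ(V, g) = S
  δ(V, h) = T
ε, g, h, gg, gh, hg, hh, ggg, ggh, ghg, ghh, hgg, hgh, hhg, hhh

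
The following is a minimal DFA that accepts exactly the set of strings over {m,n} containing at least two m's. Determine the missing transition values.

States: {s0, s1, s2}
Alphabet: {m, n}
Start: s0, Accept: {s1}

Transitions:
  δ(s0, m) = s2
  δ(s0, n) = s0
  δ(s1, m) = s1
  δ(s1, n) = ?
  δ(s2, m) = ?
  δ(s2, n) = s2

From the language and accept set, identify what each state tracks — s0: zero m's seen; s1: ≥ two m's seen; s2: one m seen.
Each missing δ(q, a) is the state matching the new tracked value after reading a.
δ(s1, n) = s1; δ(s2, m) = s1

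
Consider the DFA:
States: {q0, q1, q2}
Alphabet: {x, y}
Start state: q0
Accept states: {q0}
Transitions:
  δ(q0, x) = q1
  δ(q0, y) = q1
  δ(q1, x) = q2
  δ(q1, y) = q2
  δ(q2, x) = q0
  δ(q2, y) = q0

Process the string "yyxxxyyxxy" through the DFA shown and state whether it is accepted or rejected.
Processing string "yyxxxyyxxy":
  q0 --y--> q1
  q1 --y--> q2
  q2 --x--> q0
  q0 --x--> q1
  q1 --x--> q2
  q2 --y--> q0
  q0 --y--> q1
  q1 --x--> q2
  q2 --x--> q0
  q0 --y--> q1
Final state: q1
Accept states: {q0}
No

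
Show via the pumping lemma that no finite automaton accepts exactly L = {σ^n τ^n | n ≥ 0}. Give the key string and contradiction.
Assume L is regular with pumping length p. Idea: pumping the σ-block changes the count balance.
Choose s = σ^p τ^p (length 2p ≥ p). By the pumping lemma, s = xyz with |xy| ≤ p, |y| > 0. So y = σ^k for some k > 0 (since xy is entirely within the σ's). Pumping gives xy²z = σ^(p+k) τ^p, which is not in L since p+k ≠ p.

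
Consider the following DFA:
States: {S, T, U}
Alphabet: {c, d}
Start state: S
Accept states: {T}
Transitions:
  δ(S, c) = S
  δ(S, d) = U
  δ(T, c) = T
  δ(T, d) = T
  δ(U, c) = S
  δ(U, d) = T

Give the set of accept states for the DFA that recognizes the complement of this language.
Complement accept states = All states \ Original accept states
= {S, T, U} \ {T}
{S, U}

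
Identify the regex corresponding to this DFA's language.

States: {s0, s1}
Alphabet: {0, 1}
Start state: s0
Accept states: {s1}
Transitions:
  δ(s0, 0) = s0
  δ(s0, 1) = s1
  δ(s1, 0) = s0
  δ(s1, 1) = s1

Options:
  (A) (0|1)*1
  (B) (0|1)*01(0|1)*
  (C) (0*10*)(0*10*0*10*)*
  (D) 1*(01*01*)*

Check each option against the DFA on short strings; one disagreement eliminates an option:
  (A) (0|1)*1: agrees with the DFA on every string of length ≤ 6
  (B) (0|1)*01(0|1)*: on '1' the DFA goes s0 → s1 and accepts (s1 ∈ Accept), but the regex does not match it → eliminate
  (C) (0*10*)(0*10*0*10*)*: on '10' the DFA goes s0 → s1 → s0 and rejects (s0 ∉ Accept), but the regex matches it → eliminate
  (D) 1*(01*01*)*: on ε the DFA stays in s0 and rejects (s0 ∉ Accept), but the regex matches it → eliminate
Only (A) is consistent with the DFA.
(A) (0|1)*1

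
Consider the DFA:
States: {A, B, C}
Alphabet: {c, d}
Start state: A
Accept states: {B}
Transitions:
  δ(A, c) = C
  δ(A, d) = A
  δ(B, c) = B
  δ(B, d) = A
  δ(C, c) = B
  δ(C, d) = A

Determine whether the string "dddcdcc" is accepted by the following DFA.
Processing string "dddcdcc":
  A --d--> A
  A --d--> A
  A --d--> A
  A --c--> C
  C --d--> A
  A --c--> C
  C --c--> B
Final state: B
Accept states: {B}
Yes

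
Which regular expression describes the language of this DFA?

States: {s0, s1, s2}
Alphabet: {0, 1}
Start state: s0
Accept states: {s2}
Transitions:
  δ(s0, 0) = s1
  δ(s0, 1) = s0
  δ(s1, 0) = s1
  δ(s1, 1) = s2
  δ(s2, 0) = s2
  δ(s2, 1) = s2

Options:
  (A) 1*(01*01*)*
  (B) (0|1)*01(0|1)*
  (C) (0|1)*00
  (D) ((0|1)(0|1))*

Check each option against the DFA on short strings; one disagreement eliminates an option:
  (A) 1*(01*01*)*: on ε the DFA stays in s0 and rejects (s0 ∉ Accept), but the regex matches it → eliminate
  (B) (0|1)*01(0|1)*: agrees with the DFA on every string of length ≤ 6
  (C) (0|1)*00: on '00' the DFA goes s0 → s1 → s1 and rejects (s1 ∉ Accept), but the regex matches it → eliminate
  (D) ((0|1)(0|1))*: on ε the DFA stays in s0 and rejects (s0 ∉ Accept), but the regex matches it → eliminate
Only (B) is consistent with the DFA.
(B) (0|1)*01(0|1)*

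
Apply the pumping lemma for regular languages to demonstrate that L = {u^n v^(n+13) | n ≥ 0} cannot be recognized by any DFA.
Assume L is regular with pumping length p. Idea: pumping the u-block breaks the fixed offset of 13.
Choose s = u^p v^(p+13) ∈ L. By the pumping lemma, s = xyz with |xy| ≤ p, |y| > 0, so y = u^k with k ≥ 1. Then xy²z = u^(p+k) v^(p+13). For this to be in L we would need p+13 = (p+k)+13, i.e. k = 0, contradicting k ≥ 1. So xy²z ∉ L.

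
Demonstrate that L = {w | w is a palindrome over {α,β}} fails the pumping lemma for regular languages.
Assume L is regular with pumping length p. Idea: pumping the leading α-block breaks the symmetry.
Choose s = α^p β α^p (a palindrome of length 2p+1 ≥ p). By the pumping lemma, s = xyz with |xy| ≤ p, |y| > 0, so y = α^k with k > 0 (xy lies entirely in the first α^p). Then xy²z = α^(p+k) β α^p, which is not a palindrome since p+k ≠ p.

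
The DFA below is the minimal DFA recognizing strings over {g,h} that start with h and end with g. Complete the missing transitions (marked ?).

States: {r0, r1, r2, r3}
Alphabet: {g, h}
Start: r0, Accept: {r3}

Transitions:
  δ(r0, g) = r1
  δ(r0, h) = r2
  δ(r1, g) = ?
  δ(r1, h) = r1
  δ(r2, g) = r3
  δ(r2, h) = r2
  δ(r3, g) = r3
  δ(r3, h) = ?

From the language and accept set, identify what each state tracks — r0: no input read; r1: started with g (dead); r2: started with h, last symbol h; r3: started with h, last symbol g.
Each missing δ(q, a) is the state matching the new tracked value after reading a.
δ(r1, g) = r1; δ(r3, h) = r2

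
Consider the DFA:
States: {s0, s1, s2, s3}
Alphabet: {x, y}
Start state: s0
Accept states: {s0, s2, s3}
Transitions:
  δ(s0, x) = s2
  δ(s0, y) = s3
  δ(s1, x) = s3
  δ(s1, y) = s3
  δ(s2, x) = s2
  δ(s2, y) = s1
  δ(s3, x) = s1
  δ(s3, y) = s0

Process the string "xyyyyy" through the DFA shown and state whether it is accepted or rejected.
Processing string "xyyyyy":
  s0 --x--> s2
  s2 --y--> s1
  s1 --y--> s3
  s3 --y--> s0
  s0 --y--> s3
  s3 --y--> s0
Final state: s0
Accept states: {s0, s2, s3}
Yes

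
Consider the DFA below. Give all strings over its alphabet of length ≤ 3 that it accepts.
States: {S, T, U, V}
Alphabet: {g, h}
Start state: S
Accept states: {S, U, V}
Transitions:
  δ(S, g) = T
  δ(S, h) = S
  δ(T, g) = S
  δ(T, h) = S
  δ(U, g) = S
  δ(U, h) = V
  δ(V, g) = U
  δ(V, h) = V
ε, h, gg, gh, hh, ggh, ghh, hgg, hgh, hhh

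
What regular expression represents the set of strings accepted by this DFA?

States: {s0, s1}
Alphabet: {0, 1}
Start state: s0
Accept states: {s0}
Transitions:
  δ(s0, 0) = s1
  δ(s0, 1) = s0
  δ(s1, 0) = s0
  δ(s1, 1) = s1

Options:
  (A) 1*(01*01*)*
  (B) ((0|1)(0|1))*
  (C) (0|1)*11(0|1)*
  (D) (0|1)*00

Check each option against the DFA on short strings; one disagreement eliminates an option:
  (A) 1*(01*01*)*: agrees with the DFA on every string of length ≤ 6
  (B) ((0|1)(0|1))*: on '1' the DFA goes s0 → s0 and accepts (s0 ∈ Accept), but the regex does not match it → eliminate
  (C) (0|1)*11(0|1)*: on ε the DFA stays in s0 and accepts (s0 ∈ Accept), but the regex does not match it → eliminate
  (D) (0|1)*00: on ε the DFA stays in s0 and accepts (s0 ∈ Accept), but the regex does not match it → eliminate
Only (A) is consistent with the DFA.
(A) 1*(01*01*)*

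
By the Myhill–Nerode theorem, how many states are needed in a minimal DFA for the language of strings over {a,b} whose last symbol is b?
By Myhill–Nerode, count the distinguishable equivalence classes: 2^1 = 2 classes — the DFA must remember the last 1 symbol read; every pair of distinct length-1 suffixes is distinguishable by some continuation.
2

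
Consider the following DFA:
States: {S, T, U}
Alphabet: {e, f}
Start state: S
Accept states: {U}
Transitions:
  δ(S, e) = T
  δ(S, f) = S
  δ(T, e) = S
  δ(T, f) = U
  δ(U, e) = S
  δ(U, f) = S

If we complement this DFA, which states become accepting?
Complement accept states = All states \ Original accept states
= {S, T, U} \ {U}
{S, T}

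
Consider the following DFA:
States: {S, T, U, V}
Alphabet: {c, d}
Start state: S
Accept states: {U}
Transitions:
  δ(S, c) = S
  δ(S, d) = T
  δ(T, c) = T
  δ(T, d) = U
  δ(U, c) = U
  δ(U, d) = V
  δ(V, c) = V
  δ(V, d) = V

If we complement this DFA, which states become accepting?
Complement accept states = All states \ Original accept states
= {S, T, U, V} \ {U}
{S, T, V}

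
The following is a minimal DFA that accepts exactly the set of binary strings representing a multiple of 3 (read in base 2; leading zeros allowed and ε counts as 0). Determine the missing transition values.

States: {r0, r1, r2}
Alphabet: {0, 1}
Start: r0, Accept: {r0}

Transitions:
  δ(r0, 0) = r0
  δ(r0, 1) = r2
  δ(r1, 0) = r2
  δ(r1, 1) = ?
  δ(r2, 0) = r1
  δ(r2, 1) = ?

From the language and accept set, identify what each state tracks — r0: value ≡ 0 (mod 3); r1: value ≡ 2 (mod 3); r2: value ≡ 1 (mod 3).
Each missing δ(q, a) is the state matching the new tracked value after reading a.
δ(r1, 1) = r1; δ(r2, 1) = r0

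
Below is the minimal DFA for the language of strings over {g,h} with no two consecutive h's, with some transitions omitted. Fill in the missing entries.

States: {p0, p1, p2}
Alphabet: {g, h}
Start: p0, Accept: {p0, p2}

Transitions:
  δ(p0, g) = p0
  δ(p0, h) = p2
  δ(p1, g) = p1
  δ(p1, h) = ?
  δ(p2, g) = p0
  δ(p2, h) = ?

From the language and accept set, identify what each state tracks — p0: last symbol not h (ok); p1: saw hh (dead); p2: last symbol h (ok).
Each missing δ(q, a) is the state matching the new tracked value after reading a.
δ(p1, h) = p1; δ(p2, h) = p1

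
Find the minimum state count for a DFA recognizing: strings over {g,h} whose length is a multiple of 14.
By Myhill–Nerode, count the distinguishable equivalence classes: 14 classes — one per residue of the length mod 14; class i is distinguished from class j by any string of length (14 − i) mod 14.
14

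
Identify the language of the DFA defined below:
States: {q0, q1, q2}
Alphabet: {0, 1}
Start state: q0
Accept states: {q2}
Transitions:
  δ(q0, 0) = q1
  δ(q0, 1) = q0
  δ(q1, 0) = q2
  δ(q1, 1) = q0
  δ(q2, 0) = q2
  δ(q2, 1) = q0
Testing a few strings:
  '000' → accept
  '1100' → accept
  '1011' → reject
  '111' → reject
State roles: q0=last symbol not 0; q1=one trailing 0; q2=two trailing 0's
All binary strings ending with 00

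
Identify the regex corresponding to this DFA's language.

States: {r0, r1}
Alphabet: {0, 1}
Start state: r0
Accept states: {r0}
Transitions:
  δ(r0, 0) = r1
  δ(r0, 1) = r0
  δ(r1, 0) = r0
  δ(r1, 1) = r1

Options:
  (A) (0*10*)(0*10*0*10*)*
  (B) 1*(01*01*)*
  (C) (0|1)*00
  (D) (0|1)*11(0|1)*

Check each option against the DFA on short strings; one disagreement eliminates an option:
  (A) (0*10*)(0*10*0*10*)*: on ε the DFA stays in r0 and accepts (r0 ∈ Accept), but the regex does not match it → eliminate
  (B) 1*(01*01*)*: agrees with the DFA on every string of length ≤ 6
  (C) (0|1)*00: on ε the DFA stays in r0 and accepts (r0 ∈ Accept), but the regex does not match it → eliminate
  (D) (0|1)*11(0|1)*: on ε the DFA stays in r0 and accepts (r0 ∈ Accept), but the regex does not match it → eliminate
Only (B) is consistent with the DFA.
(B) 1*(01*01*)*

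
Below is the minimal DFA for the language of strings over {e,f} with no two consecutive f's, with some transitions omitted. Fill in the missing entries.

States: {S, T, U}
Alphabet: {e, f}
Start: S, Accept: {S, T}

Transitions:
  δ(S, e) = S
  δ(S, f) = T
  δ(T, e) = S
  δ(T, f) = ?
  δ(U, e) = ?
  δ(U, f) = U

From the language and accept set, identify what each state tracks — S: last symbol not f (ok); T: last symbol f (ok); U: saw ff (dead).
Each missing δ(q, a) is the state matching the new tracked value after reading a.
δ(T, f) = U; δ(U, e) = U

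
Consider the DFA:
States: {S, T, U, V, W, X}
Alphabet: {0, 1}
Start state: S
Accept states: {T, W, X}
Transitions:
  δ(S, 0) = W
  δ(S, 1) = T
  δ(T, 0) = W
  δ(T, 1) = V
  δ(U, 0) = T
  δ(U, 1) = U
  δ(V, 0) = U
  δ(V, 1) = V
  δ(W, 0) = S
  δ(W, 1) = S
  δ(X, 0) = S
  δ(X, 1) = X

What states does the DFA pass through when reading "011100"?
read '0': S → W
  read '1': W → S
  read '1': S → T
  read '1': T → V
  read '0': V → U
  read '0': U → T
S -> W -> S -> T -> V -> U -> T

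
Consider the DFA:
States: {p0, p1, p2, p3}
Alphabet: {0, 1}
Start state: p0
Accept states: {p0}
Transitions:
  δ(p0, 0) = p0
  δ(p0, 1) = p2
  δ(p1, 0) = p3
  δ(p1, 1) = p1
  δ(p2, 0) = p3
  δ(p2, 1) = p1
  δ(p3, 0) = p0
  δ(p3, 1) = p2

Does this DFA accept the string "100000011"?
Processing string "100000011":
  p0 --1--> p2
  p2 --0--> p3
  p3 --0--> p0
  p0 --0--> p0
  p0 --0--> p0
  p0 --0--> p0
  p0 --0--> p0
  p0 --1--> p2
  p2 --1--> p1
Final state: p1
Accept states: {p0}
No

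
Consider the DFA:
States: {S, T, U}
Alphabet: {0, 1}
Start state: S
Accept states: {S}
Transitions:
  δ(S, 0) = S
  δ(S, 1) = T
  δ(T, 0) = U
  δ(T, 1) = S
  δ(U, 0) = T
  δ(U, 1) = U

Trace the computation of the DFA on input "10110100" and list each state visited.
read '1': S → T
  read '0': T → U
  read '1': U → U
  read '1': U → U
  read '0': U → T
  read '1': T → S
  read '0': S → S
  read '0': S → S
S -> T -> U -> U -> U -> T -> S -> S -> S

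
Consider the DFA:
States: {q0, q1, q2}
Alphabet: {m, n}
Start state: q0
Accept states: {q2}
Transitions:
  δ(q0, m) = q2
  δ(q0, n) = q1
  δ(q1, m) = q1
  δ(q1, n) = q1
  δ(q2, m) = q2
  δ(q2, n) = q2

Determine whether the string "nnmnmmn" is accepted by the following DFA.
Processing string "nnmnmmn":
  q0 --n--> q1
  q1 --n--> q1
  q1 --m--> q1
  q1 --n--> q1
  q1 --m--> q1
  q1 --m--> q1
  q1 --n--> q1
Final state: q1
Accept states: {q2}
No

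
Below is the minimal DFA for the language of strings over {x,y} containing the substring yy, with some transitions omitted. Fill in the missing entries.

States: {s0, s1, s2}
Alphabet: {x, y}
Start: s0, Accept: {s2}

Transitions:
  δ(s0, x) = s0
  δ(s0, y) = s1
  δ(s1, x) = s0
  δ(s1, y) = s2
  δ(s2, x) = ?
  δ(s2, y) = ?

From the language and accept set, identify what each state tracks — s0: no progress toward yy; s1: one trailing y; s2: substring yy seen.
Each missing δ(q, a) is the state matching the new tracked value after reading a.
δ(s2, x) = s2; δ(s2, y) = s2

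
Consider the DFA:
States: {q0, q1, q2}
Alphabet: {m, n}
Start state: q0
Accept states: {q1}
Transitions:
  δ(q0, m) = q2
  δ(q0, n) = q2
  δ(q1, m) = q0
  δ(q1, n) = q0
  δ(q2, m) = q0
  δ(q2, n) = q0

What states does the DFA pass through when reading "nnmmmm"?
read 'n': q0 → q2
  read 'n': q2 → q0
  read 'm': q0 → q2
  read 'm': q2 → q0
  read 'm': q0 → q2
  read 'm': q2 → q0
q0 -> q2 -> q0 -> q2 -> q0 -> q2 -> q0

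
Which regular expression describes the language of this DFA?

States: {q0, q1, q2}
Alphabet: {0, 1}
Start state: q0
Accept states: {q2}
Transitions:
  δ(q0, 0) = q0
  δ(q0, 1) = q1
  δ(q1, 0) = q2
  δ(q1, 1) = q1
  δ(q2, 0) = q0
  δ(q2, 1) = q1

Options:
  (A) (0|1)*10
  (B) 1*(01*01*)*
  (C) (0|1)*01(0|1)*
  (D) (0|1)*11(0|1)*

Check each option against the DFA on short strings; one disagreement eliminates an option:
  (A) (0|1)*10: agrees with the DFA on every string of length ≤ 6
  (B) 1*(01*01*)*: on ε the DFA stays in q0 and rejects (q0 ∉ Accept), but the regex matches it → eliminate
  (C) (0|1)*01(0|1)*: on '01' the DFA goes q0 → q0 → q1 and rejects (q1 ∉ Accept), but the regex matches it → eliminate
  (D) (0|1)*11(0|1)*: on '10' the DFA goes q0 → q1 → q2 and accepts (q2 ∈ Accept), but the regex does not match it → eliminate
Only (A) is consistent with the DFA.
(A) (0|1)*10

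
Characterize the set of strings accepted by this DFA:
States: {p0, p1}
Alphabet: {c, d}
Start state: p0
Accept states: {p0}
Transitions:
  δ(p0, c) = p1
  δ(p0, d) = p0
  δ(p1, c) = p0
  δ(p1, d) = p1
Testing a few strings:
  'd' → accept
  'ddc' → reject
  'cc' → accept
  'c' → reject
State roles: p0=even number of c's so far; p1=odd number of c's so far
All strings over {c,d} with an even number of c's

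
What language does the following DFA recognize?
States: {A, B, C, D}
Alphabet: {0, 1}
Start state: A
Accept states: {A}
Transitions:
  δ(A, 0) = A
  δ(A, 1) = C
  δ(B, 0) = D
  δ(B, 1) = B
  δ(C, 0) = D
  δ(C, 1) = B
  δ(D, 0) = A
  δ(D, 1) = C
Testing a few strings:
  '0011' → reject
  '11' → reject
  '110' → reject
  '00' → accept
State roles: A=value ≡ 0 (mod 4); B=value ≡ 3 (mod 4); C=value ≡ 1 (mod 4); D=value ≡ 2 (mod 4)
All binary strings representing a multiple of 4 (read in base 2; leading zeros allowed and ε counts as 0)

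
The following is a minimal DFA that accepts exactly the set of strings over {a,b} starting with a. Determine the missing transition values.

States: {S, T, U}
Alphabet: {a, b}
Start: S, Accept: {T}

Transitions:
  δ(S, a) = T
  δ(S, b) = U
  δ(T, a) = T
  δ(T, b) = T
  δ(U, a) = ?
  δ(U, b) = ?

From the language and accept set, identify what each state tracks — S: no input read; T: started with a; U: started with b (dead).
Each missing δ(q, a) is the state matching the new tracked value after reading a.
δ(U, a) = U; δ(U, b) = U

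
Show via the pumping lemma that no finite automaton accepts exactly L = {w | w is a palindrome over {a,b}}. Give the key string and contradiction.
Assume L is regular with pumping length p. Idea: pumping the leading a-block breaks the symmetry.
Choose s = a^p b a^p (a palindrome of length 2p+1 ≥ p). By the pumping lemma, s = xyz with |xy| ≤ p, |y| > 0, so y = a^k with k > 0 (xy lies entirely in the first a^p). Then xy²z = a^(p+k) b a^p, which is not a palindrome since p+k ≠ p.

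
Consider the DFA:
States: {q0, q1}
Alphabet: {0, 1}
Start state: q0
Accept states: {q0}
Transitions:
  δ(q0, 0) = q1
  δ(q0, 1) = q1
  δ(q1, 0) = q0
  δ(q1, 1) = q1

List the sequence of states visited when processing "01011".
read '0': q0 → q1
  read '1': q1 → q1
  read '0': q1 → q0
  read '1': q0 → q1
  read '1': q1 → q1
q0 -> q1 -> q1 -> q0 -> q1 -> q1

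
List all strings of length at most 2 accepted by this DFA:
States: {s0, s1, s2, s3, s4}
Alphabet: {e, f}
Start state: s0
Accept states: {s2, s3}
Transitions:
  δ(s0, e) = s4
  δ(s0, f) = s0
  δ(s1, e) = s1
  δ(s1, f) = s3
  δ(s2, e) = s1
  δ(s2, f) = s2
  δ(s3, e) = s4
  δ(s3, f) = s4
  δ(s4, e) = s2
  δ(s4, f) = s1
ee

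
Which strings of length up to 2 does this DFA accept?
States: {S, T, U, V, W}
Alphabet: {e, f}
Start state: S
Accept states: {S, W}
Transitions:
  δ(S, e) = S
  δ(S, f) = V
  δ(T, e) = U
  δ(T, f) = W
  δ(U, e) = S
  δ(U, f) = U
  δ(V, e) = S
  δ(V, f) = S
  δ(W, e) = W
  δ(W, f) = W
ε, e, ee, fe, ff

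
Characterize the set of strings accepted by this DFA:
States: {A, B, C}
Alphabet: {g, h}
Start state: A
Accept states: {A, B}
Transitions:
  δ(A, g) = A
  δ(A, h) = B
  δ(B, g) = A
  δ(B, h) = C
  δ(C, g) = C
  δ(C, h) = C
Testing a few strings:
  'hg' → accept
  'hhhg' → reject
  'g' → accept
  'h' → accept
State roles: A=last symbol not h (ok); B=last symbol h (ok); C=saw hh (dead)
All strings over {g,h} with no two consecutive h's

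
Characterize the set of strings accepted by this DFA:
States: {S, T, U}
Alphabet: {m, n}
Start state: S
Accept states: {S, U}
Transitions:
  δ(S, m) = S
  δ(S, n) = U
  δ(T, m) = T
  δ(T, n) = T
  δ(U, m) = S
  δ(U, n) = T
Testing a few strings:
  'mmnm' → accept
  'nm' → accept
  'nmnn' → reject
  'n' → accept
State roles: S=last symbol not n (ok); T=saw nn (dead); U=last symbol n (ok)
All strings over {m,n} with no two consecutive n's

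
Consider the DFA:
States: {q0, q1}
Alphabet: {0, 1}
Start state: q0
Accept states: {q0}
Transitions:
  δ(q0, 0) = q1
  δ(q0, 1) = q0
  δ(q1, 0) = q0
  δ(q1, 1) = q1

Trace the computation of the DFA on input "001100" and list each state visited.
read '0': q0 → q1
  read '0': q1 → q0
  read '1': q0 → q0
  read '1': q0 → q0
  read '0': q0 → q1
  read '0': q1 → q0
q0 -> q1 -> q0 -> q0 -> q0 -> q1 -> q0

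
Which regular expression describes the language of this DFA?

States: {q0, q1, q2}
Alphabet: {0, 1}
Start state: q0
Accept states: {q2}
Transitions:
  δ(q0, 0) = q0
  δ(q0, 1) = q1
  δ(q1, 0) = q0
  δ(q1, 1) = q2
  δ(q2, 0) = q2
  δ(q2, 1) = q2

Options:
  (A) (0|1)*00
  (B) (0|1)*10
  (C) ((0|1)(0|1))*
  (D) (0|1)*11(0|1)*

Check each option against the DFA on short strings; one disagreement eliminates an option:
  (A) (0|1)*00: on '00' the DFA goes q0 → q0 → q0 and rejects (q0 ∉ Accept), but the regex matches it → eliminate
  (B) (0|1)*10: on '10' the DFA goes q0 → q1 → q0 and rejects (q0 ∉ Accept), but the regex matches it → eliminate
  (C) ((0|1)(0|1))*: on ε the DFA stays in q0 and rejects (q0 ∉ Accept), but the regex matches it → eliminate
  (D) (0|1)*11(0|1)*: agrees with the DFA on every string of length ≤ 6
Only (D) is consistent with the DFA.
(D) (0|1)*11(0|1)*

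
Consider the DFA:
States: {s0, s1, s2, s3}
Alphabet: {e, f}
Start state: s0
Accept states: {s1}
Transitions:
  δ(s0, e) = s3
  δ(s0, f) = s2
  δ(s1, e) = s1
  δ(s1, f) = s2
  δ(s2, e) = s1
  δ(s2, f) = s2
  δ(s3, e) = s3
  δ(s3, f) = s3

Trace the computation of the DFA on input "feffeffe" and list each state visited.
read 'f': s0 → s2
  read 'e': s2 → s1
  read 'f': s1 → s2
  read 'f': s2 → s2
  read 'e': s2 → s1
  read 'f': s1 → s2
  read 'f': s2 → s2
  read 'e': s2 → s1
s0 -> s2 -> s1 -> s2 -> s2 -> s1 -> s2 -> s2 -> s1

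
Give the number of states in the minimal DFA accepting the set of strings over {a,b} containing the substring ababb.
By Myhill–Nerode, count the distinguishable equivalence classes: 6 classes — one per longest suffix of the input that is a prefix of 'ababb' (lengths 0 through 4), plus an absorbing 'already seen ababb' class.
6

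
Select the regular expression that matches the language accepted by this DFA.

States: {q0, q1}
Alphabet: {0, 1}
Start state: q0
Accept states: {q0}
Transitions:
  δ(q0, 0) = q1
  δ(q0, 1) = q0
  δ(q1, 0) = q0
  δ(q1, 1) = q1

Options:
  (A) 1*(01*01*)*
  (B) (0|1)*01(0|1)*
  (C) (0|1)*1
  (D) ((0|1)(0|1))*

Check each option against the DFA on short strings; one disagreement eliminates an option:
  (A) 1*(01*01*)*: agrees with the DFA on every string of length ≤ 6
  (B) (0|1)*01(0|1)*: on ε the DFA stays in q0 and accepts (q0 ∈ Accept), but the regex does not match it → eliminate
  (C) (0|1)*1: on ε the DFA stays in q0 and accepts (q0 ∈ Accept), but the regex does not match it → eliminate
  (D) ((0|1)(0|1))*: on '1' the DFA goes q0 → q0 and accepts (q0 ∈ Accept), but the regex does not match it → eliminate
Only (A) is consistent with the DFA.
(A) 1*(01*01*)*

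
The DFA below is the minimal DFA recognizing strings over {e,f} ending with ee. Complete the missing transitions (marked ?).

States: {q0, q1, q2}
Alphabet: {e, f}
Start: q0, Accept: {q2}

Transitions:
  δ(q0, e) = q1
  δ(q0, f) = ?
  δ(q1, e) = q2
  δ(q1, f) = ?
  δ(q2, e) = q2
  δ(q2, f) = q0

From the language and accept set, identify what each state tracks — q0: last symbol not e; q1: one trailing e; q2: two trailing e's.
Each missing δ(q, a) is the state matching the new tracked value after reading a.
δ(q0, f) = q0; δ(q1, f) = q0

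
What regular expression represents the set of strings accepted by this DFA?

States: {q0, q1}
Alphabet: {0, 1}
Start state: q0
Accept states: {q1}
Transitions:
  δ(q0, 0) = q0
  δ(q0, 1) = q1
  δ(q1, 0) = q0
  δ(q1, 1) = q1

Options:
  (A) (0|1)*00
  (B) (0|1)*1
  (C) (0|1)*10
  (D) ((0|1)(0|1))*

Check each option against the DFA on short strings; one disagreement eliminates an option:
  (A) (0|1)*00: on '1' the DFA goes q0 → q1 and accepts (q1 ∈ Accept), but the regex does not match it → eliminate
  (B) (0|1)*1: agrees with the DFA on every string of length ≤ 6
  (C) (0|1)*10: on '1' the DFA goes q0 → q1 and accepts (q1 ∈ Accept), but the regex does not match it → eliminate
  (D) ((0|1)(0|1))*: on ε the DFA stays in q0 and rejects (q0 ∉ Accept), but the regex matches it → eliminate
Only (B) is consistent with the DFA.
(B) (0|1)*1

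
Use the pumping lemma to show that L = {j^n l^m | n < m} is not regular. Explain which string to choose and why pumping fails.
Assume L is regular with pumping length p. Idea: pumping up the j-block makes the j-count reach the l-count.
Choose s = j^p l^(p+1) ∈ L. By the pumping lemma, s = xyz with |xy| ≤ p, |y| > 0, so y = j^k with k ≥ 1. Then xy²z = j^(p+k) l^(p+1). Since p+k ≥ p+1, the number of j's is no longer strictly less than the number of l's, so xy²z ∉ L.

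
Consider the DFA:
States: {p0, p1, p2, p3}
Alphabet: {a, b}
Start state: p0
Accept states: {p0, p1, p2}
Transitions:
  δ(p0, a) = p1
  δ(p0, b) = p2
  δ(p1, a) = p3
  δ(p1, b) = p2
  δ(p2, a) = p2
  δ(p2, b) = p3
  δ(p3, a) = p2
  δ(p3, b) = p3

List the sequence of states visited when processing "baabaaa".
read 'b': p0 → p2
  read 'a': p2 → p2
  read 'a': p2 → p2
  read 'b': p2 → p3
  read 'a': p3 → p2
  read 'a': p2 → p2
  read 'a': p2 → p2
p0 -> p2 -> p2 -> p2 -> p3 -> p2 -> p2 -> p2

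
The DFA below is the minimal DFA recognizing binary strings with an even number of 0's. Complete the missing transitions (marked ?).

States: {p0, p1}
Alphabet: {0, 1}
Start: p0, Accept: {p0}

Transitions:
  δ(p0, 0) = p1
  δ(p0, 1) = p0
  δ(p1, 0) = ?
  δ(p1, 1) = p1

From the language and accept set, identify what each state tracks — p0: even number of 0's so far; p1: odd number of 0's so far.
Each missing δ(q, a) is the state matching the new tracked value after reading a.
δ(p1, 0) = p0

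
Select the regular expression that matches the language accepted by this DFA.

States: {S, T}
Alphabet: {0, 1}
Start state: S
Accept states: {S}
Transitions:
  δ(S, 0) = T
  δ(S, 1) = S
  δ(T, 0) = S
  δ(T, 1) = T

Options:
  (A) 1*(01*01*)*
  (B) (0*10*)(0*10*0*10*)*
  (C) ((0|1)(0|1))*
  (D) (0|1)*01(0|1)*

Check each option against the DFA on short strings; one disagreement eliminates an option:
  (A) 1*(01*01*)*: agrees with the DFA on every string of length ≤ 6
  (B) (0*10*)(0*10*0*10*)*: on ε the DFA stays in S and accepts (S ∈ Accept), but the regex does not match it → eliminate
  (C) ((0|1)(0|1))*: on '1' the DFA goes S → S and accepts (S ∈ Accept), but the regex does not match it → eliminate
  (D) (0|1)*01(0|1)*: on ε the DFA stays in S and accepts (S ∈ Accept), but the regex does not match it → eliminate
Only (A) is consistent with the DFA.
(A) 1*(01*01*)*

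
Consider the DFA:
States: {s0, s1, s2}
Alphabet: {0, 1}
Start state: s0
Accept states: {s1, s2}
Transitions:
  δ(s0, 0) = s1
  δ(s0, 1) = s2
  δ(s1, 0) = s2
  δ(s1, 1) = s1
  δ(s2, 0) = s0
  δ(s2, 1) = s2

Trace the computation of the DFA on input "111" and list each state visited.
read '1': s0 → s2
  read '1': s2 → s2
  read '1': s2 → s2
s0 -> s2 -> s2 -> s2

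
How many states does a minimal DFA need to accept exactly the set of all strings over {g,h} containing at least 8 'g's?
By Myhill–Nerode, count the distinguishable equivalence classes: 9 classes — having seen 0, 1, …, 7, or ≥8 copies of 'g'; any two classes i < j (j ≤ 8) are distinguished by the string g^(8−j), which takes class j to 8 copies (accepted) but leaves class i below 8 (rejected).
9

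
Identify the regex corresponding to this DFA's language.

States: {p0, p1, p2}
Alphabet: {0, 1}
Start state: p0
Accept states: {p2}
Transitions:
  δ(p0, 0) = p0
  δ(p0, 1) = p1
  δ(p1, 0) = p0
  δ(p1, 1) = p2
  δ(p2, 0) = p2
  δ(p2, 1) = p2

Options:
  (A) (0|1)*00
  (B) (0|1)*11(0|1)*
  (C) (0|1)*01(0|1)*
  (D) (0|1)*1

Check each option against the DFA on short strings; one disagreement eliminates an option:
  (A) (0|1)*00: on '00' the DFA goes p0 → p0 → p0 and rejects (p0 ∉ Accept), but the regex matches it → eliminate
  (B) (0|1)*11(0|1)*: agrees with the DFA on every string of length ≤ 6
  (C) (0|1)*01(0|1)*: on '01' the DFA goes p0 → p0 → p1 and rejects (p1 ∉ Accept), but the regex matches it → eliminate
  (D) (0|1)*1: on '1' the DFA goes p0 → p1 and rejects (p1 ∉ Accept), but the regex matches it → eliminate
Only (B) is consistent with the DFA.
(B) (0|1)*11(0|1)*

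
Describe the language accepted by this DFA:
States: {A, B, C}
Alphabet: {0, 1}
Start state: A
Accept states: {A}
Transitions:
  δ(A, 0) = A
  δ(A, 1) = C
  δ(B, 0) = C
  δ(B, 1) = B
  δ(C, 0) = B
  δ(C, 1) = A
Testing a few strings:
  '0011' → accept
  '1' → reject
  '0' → accept
  '11' → accept
State roles: A=value ≡ 0 (mod 3); B=value ≡ 2 (mod 3); C=value ≡ 1 (mod 3)
All binary strings representing a multiple of 3 (read in base 2; leading zeros allowed and ε counts as 0)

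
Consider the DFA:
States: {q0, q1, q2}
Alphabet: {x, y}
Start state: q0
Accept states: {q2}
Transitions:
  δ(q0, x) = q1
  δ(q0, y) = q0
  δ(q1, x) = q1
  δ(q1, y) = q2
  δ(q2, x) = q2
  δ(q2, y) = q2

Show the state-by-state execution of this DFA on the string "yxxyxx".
read 'y': q0 → q0
  read 'x': q0 → q1
  read 'x': q1 → q1
  read 'y': q1 → q2
  read 'x': q2 → q2
  read 'x': q2 → q2
q0 -> q0 -> q1 -> q1 -> q2 -> q2 -> q2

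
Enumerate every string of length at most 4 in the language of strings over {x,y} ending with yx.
yx, xyx, yyx, xxyx, xyyx, yxyx, yyyx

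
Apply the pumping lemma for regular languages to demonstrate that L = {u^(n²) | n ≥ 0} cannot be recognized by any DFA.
Assume L is regular with pumping length p. Idea: pumping adds a fixed amount, but gaps between consecutive squares grow.
Choose s = u^(p²) (length p² ≥ p). By the pumping lemma, s = xyz with |xy| ≤ p, |y| > 0, so |y| = k with 1 ≤ k ≤ p. Then |xy²z| = p²+k. Since p² < p²+k ≤ p²+p < (p+1)², the length p²+k lies strictly between consecutive squares, so it is not a perfect square and xy²z ∉ L.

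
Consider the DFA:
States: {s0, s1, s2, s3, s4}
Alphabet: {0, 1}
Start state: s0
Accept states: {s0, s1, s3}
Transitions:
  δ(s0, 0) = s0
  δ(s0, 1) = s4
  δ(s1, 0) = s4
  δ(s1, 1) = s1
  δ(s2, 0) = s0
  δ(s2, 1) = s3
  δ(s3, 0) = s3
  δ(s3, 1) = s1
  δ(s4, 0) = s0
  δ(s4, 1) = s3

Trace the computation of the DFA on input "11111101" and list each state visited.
read '1': s0 → s4
  read '1': s4 → s3
  read '1': s3 → s1
  read '1': s1 → s1
  read '1': s1 → s1
  read '1': s1 → s1
  read '0': s1 → s4
  read '1': s4 → s3
s0 -> s4 -> s3 -> s1 -> s1 -> s1 -> s1 -> s4 -> s3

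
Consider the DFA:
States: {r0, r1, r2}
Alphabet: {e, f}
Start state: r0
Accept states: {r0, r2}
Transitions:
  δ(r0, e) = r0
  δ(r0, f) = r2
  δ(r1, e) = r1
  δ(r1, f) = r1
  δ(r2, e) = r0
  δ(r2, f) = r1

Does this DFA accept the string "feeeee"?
Processing string "feeeee":
  r0 --f--> r2
  r2 --e--> r0
  r0 --e--> r0
  r0 --e--> r0
  r0 --e--> r0
  r0 --e--> r0
Final state: r0
Accept states: {r0, r2}
Yes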